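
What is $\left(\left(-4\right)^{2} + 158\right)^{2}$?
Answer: $30276$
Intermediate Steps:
$\left(\left(-4\right)^{2} + 158\right)^{2} = \left(16 + 158\right)^{2} = 174^{2} = 30276$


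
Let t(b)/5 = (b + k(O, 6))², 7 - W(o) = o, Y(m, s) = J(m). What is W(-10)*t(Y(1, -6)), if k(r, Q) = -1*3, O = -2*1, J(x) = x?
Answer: 340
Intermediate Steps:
Y(m, s) = m
O = -2
k(r, Q) = -3
W(o) = 7 - o
t(b) = 5*(-3 + b)² (t(b) = 5*(b - 3)² = 5*(-3 + b)²)
W(-10)*t(Y(1, -6)) = (7 - 1*(-10))*(5*(-3 + 1)²) = (7 + 10)*(5*(-2)²) = 17*(5*4) = 17*20 = 340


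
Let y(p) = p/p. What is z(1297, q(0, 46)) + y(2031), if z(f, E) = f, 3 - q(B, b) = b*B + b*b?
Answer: 1298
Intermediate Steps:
q(B, b) = 3 - b**2 - B*b (q(B, b) = 3 - (b*B + b*b) = 3 - (B*b + b**2) = 3 - (b**2 + B*b) = 3 + (-b**2 - B*b) = 3 - b**2 - B*b)
y(p) = 1
z(1297, q(0, 46)) + y(2031) = 1297 + 1 = 1298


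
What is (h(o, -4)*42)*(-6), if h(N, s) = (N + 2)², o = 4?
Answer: -9072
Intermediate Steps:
h(N, s) = (2 + N)²
(h(o, -4)*42)*(-6) = ((2 + 4)²*42)*(-6) = (6²*42)*(-6) = (36*42)*(-6) = 1512*(-6) = -9072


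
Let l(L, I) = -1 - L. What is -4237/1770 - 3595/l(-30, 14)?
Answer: -6486023/51330 ≈ -126.36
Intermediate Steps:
-4237/1770 - 3595/l(-30, 14) = -4237/1770 - 3595/(-1 - 1*(-30)) = -4237*1/1770 - 3595/(-1 + 30) = -4237/1770 - 3595/29 = -6486023/51330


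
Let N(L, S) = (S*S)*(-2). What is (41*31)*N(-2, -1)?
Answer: -2542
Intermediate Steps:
N(L, S) = -2*S² (N(L, S) = S²*(-2) = -2*S²)
(41*31)*N(-2, -1) = (41*31)*(-2*(-1)²) = 1271*(-2*1) = 1271*(-2) = -2542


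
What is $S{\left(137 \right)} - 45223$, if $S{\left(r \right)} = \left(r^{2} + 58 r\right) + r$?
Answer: $-18371$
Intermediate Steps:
$S{\left(r \right)} = r^{2} + 59 r$
$S{\left(137 \right)} - 45223 = 137 \left(59 + 137\right) - 45223 = 137 \cdot 196 - 45223 = 26852 - 45223 = -18371$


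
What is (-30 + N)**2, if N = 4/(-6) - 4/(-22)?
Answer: 1012036/1089 ≈ 929.33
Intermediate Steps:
N = -16/33 (N = 4*(-1/6) - 4*(-1/22) = -2/3 + 2/11 = -16/33 ≈ -0.48485)
(-30 + N)**2 = (-30 - 16/33)**2 = (-1006/33)**2 = 1012036/1089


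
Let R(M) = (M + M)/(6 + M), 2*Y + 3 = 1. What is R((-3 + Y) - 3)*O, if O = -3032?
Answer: -42448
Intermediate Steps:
Y = -1 (Y = -3/2 + (½)*1 = -3/2 + ½ = -1)
R(M) = 2*M/(6 + M) (R(M) = (2*M)/(6 + M) = 2*M/(6 + M))
R((-3 + Y) - 3)*O = (2*((-3 - 1) - 3)/(6 + ((-3 - 1) - 3)))*(-3032) = (2*(-4 - 3)/(6 + (-4 - 3)))*(-3032) = (2*(-7)/(6 - 7))*(-3032) = (2*(-7)/(-1))*(-3032) = (2*(-7)*(-1))*(-3032) = 14*(-3032) = -42448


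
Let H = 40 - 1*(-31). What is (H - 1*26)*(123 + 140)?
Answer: 11835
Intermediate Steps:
H = 71 (H = 40 + 31 = 71)
(H - 1*26)*(123 + 140) = (71 - 1*26)*(123 + 140) = (71 - 26)*263 = 45*263 = 11835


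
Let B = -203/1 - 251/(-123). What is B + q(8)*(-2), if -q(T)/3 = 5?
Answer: -21028/123 ≈ -170.96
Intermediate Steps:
B = -24718/123 (B = -203*1 - 251*(-1/123) = -203 + 251/123 = -24718/123 ≈ -200.96)
q(T) = -15 (q(T) = -3*5 = -15)
B + q(8)*(-2) = -24718/123 - 15*(-2) = -24718/123 + 30 = -21028/123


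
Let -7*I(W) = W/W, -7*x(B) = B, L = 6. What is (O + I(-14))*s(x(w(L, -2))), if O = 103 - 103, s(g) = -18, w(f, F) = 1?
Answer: 18/7 ≈ 2.5714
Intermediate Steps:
x(B) = -B/7
I(W) = -⅐ (I(W) = -W/(7*W) = -⅐*1 = -⅐)
O = 0
(O + I(-14))*s(x(w(L, -2))) = (0 - ⅐)*(-18) = -⅐*(-18) = 18/7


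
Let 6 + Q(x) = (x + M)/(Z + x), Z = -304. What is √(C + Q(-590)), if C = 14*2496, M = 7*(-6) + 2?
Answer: √775674183/149 ≈ 186.92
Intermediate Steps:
M = -40 (M = -42 + 2 = -40)
C = 34944
Q(x) = -6 + (-40 + x)/(-304 + x) (Q(x) = -6 + (x - 40)/(-304 + x) = -6 + (-40 + x)/(-304 + x))
√(C + Q(-590)) = √(34944 + (1784 - 5*(-590))/(-304 - 590)) = √(34944 + (1784 + 2950)/(-894)) = √(34944 - 1/894*4734) = √(34944 - 789/149) = √(5205867/149) = √775674183/149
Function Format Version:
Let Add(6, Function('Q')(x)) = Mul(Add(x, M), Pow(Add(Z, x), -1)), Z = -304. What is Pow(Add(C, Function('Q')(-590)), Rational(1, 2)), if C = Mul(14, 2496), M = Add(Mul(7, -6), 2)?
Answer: Mul(Rational(1, 149), Pow(775674183, Rational(1, 2))) ≈ 186.92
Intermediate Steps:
M = -40 (M = Add(-42, 2) = -40)
C = 34944
Function('Q')(x) = Add(-6, Mul(Pow(Add(-304, x), -1), Add(-40, x))) (Function('Q')(x) = Add(-6, Mul(Add(x, -40), Pow(Add(-304, x), -1))) = Add(-6, Mul(Add(-40, x), Pow(Add(-304, x), -1))) = Add(-6, Mul(Pow(Add(-304, x), -1), Add(-40, x))))
Pow(Add(C, Function('Q')(-590)), Rational(1, 2)) = Pow(Add(34944, Mul(Pow(Add(-304, -590), -1), Add(1784, Mul(-5, -590)))), Rational(1, 2)) = Pow(Add(34944, Mul(Pow(-894, -1), Add(1784, 2950))), Rational(1, 2)) = Pow(Add(34944, Mul(Rational(-1, 894), 4734)), Rational(1, 2)) = Pow(Add(34944, Rational(-789, 149)), Rational(1, 2)) = Pow(Rational(5205867, 149), Rational(1, 2)) = Mul(Rational(1, 149), Pow(775674183, Rational(1, 2)))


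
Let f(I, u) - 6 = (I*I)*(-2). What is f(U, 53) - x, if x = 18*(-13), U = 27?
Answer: -1218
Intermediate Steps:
f(I, u) = 6 - 2*I² (f(I, u) = 6 + (I*I)*(-2) = 6 + I²*(-2) = 6 - 2*I²)
x = -234
f(U, 53) - x = (6 - 2*27²) - 1*(-234) = (6 - 2*729) + 234 = (6 - 1458) + 234 = -1452 + 234 = -1218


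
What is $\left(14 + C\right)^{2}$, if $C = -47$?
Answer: $1089$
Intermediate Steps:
$\left(14 + C\right)^{2} = \left(14 - 47\right)^{2} = \left(-33\right)^{2} = 1089$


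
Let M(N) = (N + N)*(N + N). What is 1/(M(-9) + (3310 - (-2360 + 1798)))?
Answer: 1/4196 ≈ 0.00023832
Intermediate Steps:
M(N) = 4*N² (M(N) = (2*N)*(2*N) = 4*N²)
1/(M(-9) + (3310 - (-2360 + 1798))) = 1/(4*(-9)² + (3310 - (-2360 + 1798))) = 1/(4*81 + (3310 - 1*(-562))) = 1/(324 + (3310 + 562)) = 1/(324 + 3872) = 1/4196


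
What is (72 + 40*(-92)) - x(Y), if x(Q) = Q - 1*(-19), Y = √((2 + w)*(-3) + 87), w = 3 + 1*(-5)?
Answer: -3627 - √87 ≈ -3636.3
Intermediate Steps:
w = -2 (w = 3 - 5 = -2)
Y = √87 (Y = √((2 - 2)*(-3) + 87) = √(0*(-3) + 87) = √(0 + 87) = √87 ≈ 9.3274)
x(Q) = 19 + Q (x(Q) = Q + 19 = 19 + Q)
(72 + 40*(-92)) - x(Y) = (72 + 40*(-92)) - (19 + √87) = (72 - 3680) + (-19 - √87) = -3608 + (-19 - √87) = -3627 - √87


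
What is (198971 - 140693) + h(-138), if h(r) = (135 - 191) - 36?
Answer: 58186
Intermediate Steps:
h(r) = -92 (h(r) = -56 - 36 = -92)
(198971 - 140693) + h(-138) = (198971 - 140693) - 92 = 58278 - 92 = 58186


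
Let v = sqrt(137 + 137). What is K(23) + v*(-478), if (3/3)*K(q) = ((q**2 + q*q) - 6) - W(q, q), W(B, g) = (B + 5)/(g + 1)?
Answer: 6305/6 - 478*sqrt(274) ≈ -6861.5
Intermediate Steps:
W(B, g) = (5 + B)/(1 + g)
v = sqrt(274) ≈ 16.553
K(q) = -6 + 2*q**2 - (5 + q)/(1 + q) (K(q) = ((q**2 + q*q) - 6) - (5 + q)/(1 + q) = ((q**2 + q**2) - 6) - (5 + q)/(1 + q) = (2*q**2 - 6) - (5 + q)/(1 + q) = (-6 + 2*q**2) - (5 + q)/(1 + q) = -6 + 2*q**2 - (5 + q)/(1 + q))
K(23) + v*(-478) = (-5 - 1*23 + 2*(1 + 23)*(-3 + 23**2))/(1 + 23) + sqrt(274)*(-478) = (-5 - 23 + 2*24*(-3 + 529))/24 - 478*sqrt(274) = (-5 - 23 + 2*24*526)/24 - 478*sqrt(274) = (-5 - 23 + 25248)/24 - 478*sqrt(274) = (1/24)*25220 - 478*sqrt(274) = 6305/6 - 478*sqrt(274)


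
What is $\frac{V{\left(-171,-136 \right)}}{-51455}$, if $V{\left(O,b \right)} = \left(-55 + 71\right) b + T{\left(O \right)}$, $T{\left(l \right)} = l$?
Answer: $\frac{2347}{51455} \approx 0.045613$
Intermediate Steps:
$V{\left(O,b \right)} = O + 16 b$ ($V{\left(O,b \right)} = \left(-55 + 71\right) b + O = 16 b + O = O + 16 b$)
$\frac{V{\left(-171,-136 \right)}}{-51455} = \frac{-171 + 16 \left(-136\right)}{-51455} = \left(-171 - 2176\right) \left(- \frac{1}{51455}\right) = \left(-2347\right) \left(- \frac{1}{51455}\right) = \frac{2347}{51455}$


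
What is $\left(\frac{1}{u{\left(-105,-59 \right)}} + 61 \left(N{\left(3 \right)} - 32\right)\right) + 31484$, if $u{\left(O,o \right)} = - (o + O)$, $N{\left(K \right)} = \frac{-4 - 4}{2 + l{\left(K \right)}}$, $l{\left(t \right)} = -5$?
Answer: $\frac{14609779}{492} \approx 29695.0$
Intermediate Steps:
$N{\left(K \right)} = \frac{8}{3}$ ($N{\left(K \right)} = \frac{-4 - 4}{2 - 5} = - \frac{8}{-3} = \left(-8\right) \left(- \frac{1}{3}\right) = \frac{8}{3}$)
$u{\left(O,o \right)} = - O - o$ ($u{\left(O,o \right)} = - (O + o) = - O - o$)
$\left(\frac{1}{u{\left(-105,-59 \right)}} + 61 \left(N{\left(3 \right)} - 32\right)\right) + 31484 = \left(\frac{1}{\left(-1\right) \left(-105\right) - -59} + 61 \left(\frac{8}{3} - 32\right)\right) + 31484 = \left(\frac{1}{105 + 59} + 61 \left(- \frac{88}{3}\right)\right) + 31484 = \left(\frac{1}{164} - \frac{5368}{3}\right) + 31484 = - \frac{880349}{492} + 31484 = \frac{14609779}{492}$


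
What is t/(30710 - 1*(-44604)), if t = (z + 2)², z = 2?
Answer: 8/37657 ≈ 0.00021244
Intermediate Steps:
t = 16 (t = (2 + 2)² = 4² = 16)
t/(30710 - 1*(-44604)) = 16/(30710 - 1*(-44604)) = 16/(30710 + 44604) = 16/75314 = 16*(1/75314) = 8/37657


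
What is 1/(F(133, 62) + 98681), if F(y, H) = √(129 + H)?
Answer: 98681/9737939570 - √191/9737939570 ≈ 1.0132e-5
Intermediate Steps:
1/(F(133, 62) + 98681) = 1/(√(129 + 62) + 98681) = 1/(√191 + 98681) = 1/(98681 + √191)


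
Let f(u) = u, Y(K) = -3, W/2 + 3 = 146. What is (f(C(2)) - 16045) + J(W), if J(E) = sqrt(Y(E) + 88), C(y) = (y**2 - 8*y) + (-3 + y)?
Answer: -16058 + sqrt(85) ≈ -16049.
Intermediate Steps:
W = 286 (W = -6 + 2*146 = -6 + 292 = 286)
C(y) = -3 + y**2 - 7*y
J(E) = sqrt(85) (J(E) = sqrt(-3 + 88) = sqrt(85))
(f(C(2)) - 16045) + J(W) = ((-3 + 2**2 - 7*2) - 16045) + sqrt(85) = ((-3 + 4 - 14) - 16045) + sqrt(85) = (-13 - 16045) + sqrt(85) = -16058 + sqrt(85)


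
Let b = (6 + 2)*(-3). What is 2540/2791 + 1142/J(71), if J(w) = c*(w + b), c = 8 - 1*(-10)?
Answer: 2668081/1180593 ≈ 2.2599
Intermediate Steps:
c = 18 (c = 8 + 10 = 18)
b = -24 (b = 8*(-3) = -24)
J(w) = -432 + 18*w (J(w) = 18*(w - 24) = 18*(-24 + w) = -432 + 18*w)
2540/2791 + 1142/J(71) = 2540/2791 + 1142/(-432 + 18*71) = 2540*(1/2791) + 1142/(-432 + 1278) = 2540/2791 + 1142/846 = 2540/2791 + 1142*(1/846) = 2540/2791 + 571/423 = 2668081/1180593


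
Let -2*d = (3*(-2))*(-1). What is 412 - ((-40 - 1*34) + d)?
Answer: 489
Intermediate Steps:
d = -3 (d = -3*(-2)*(-1)/2 = -(-3)*(-1) = -½*6 = -3)
412 - ((-40 - 1*34) + d) = 412 - ((-40 - 1*34) - 3) = 412 - ((-40 - 34) - 3) = 412 - (-74 - 3) = 412 - 1*(-77) = 412 + 77 = 489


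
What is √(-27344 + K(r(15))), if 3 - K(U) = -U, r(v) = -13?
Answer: I*√27354 ≈ 165.39*I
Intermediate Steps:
K(U) = 3 + U (K(U) = 3 - (-1)*U = 3 + U)
√(-27344 + K(r(15))) = √(-27344 + (3 - 13)) = √(-27344 - 10) = √(-27354) = I*√27354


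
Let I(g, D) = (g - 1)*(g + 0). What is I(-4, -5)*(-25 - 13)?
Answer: -760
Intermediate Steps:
I(g, D) = g*(-1 + g) (I(g, D) = (-1 + g)*g = g*(-1 + g))
I(-4, -5)*(-25 - 13) = (-4*(-1 - 4))*(-25 - 13) = -4*(-5)*(-38) = 20*(-38) = -760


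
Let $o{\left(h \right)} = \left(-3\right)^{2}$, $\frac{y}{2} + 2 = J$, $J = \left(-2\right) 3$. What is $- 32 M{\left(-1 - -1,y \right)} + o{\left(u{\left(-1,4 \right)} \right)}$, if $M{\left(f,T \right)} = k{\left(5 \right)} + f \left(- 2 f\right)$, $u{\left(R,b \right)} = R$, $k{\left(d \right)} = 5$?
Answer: $-151$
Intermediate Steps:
$J = -6$
$y = -16$ ($y = -4 + 2 \left(-6\right) = -4 - 12 = -16$)
$M{\left(f,T \right)} = 5 - 2 f^{2}$ ($M{\left(f,T \right)} = 5 + f \left(- 2 f\right) = 5 - 2 f^{2}$)
$o{\left(h \right)} = 9$
$- 32 M{\left(-1 - -1,y \right)} + o{\left(u{\left(-1,4 \right)} \right)} = - 32 \left(5 - 2 \left(-1 - -1\right)^{2}\right) + 9 = - 32 \left(5 - 2 \left(-1 + 1\right)^{2}\right) + 9 = - 32 \left(5 - 2 \cdot 0^{2}\right) + 9 = - 32 \left(5 - 0\right) + 9 = - 32 \left(5 + 0\right) + 9 = \left(-32\right) 5 + 9 = -160 + 9 = -151$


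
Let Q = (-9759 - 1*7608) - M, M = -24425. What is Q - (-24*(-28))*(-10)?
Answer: 13778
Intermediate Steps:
Q = 7058 (Q = (-9759 - 1*7608) - 1*(-24425) = (-9759 - 7608) + 24425 = -17367 + 24425 = 7058)
Q - (-24*(-28))*(-10) = 7058 - (-24*(-28))*(-10) = 7058 - 672*(-10) = 7058 - 1*(-6720) = 7058 + 6720 = 13778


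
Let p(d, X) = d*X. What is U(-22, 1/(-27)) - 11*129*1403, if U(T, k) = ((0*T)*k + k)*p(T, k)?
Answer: -1451334775/729 ≈ -1.9909e+6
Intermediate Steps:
p(d, X) = X*d
U(T, k) = T*k² (U(T, k) = ((0*T)*k + k)*(k*T) = (0*k + k)*(T*k) = (0 + k)*(T*k) = k*(T*k) = T*k²)
U(-22, 1/(-27)) - 11*129*1403 = -22*(1/(-27))² - 11*129*1403 = -22*(-1/27)² - 1419*1403 = -22*1/729 - 1990857 = -22/729 - 1990857 = -1451334775/729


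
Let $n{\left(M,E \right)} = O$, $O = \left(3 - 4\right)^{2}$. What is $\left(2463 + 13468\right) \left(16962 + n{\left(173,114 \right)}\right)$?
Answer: $270237553$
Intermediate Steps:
$O = 1$ ($O = \left(-1\right)^{2} = 1$)
$n{\left(M,E \right)} = 1$
$\left(2463 + 13468\right) \left(16962 + n{\left(173,114 \right)}\right) = \left(2463 + 13468\right) \left(16962 + 1\right) = 15931 \cdot 16963 = 270237553$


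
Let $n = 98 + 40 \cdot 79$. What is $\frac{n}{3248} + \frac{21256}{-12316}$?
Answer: $- \frac{3614245}{5000296} \approx -0.72281$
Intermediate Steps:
$n = 3258$ ($n = 98 + 3160 = 3258$)
$\frac{n}{3248} + \frac{21256}{-12316} = \frac{3258}{3248} + \frac{21256}{-12316} = 3258 \cdot \frac{1}{3248} + 21256 \left(- \frac{1}{12316}\right) = \frac{1629}{1624} - \frac{5314}{3079} = - \frac{3614245}{5000296}$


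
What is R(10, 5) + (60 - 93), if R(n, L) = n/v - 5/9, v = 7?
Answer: -2024/63 ≈ -32.127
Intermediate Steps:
R(n, L) = -5/9 + n/7 (R(n, L) = n/7 - 5/9 = -5/9 + n/7)
R(10, 5) + (60 - 93) = (-5/9 + (1/7)*10) + (60 - 93) = (-5/9 + 10/7) - 33 = 55/63 - 33 = -2024/63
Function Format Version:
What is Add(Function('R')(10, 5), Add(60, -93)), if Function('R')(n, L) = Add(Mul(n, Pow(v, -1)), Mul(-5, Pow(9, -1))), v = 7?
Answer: Rational(-2024, 63) ≈ -32.127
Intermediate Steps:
Function('R')(n, L) = Add(Rational(-5, 9), Mul(Rational(1, 7), n)) (Function('R')(n, L) = Add(Mul(n, Pow(7, -1)), Mul(-5, Pow(9, -1))) = Add(Mul(n, Rational(1, 7)), Mul(-5, Rational(1, 9))) = Add(Mul(Rational(1, 7), n), Rational(-5, 9)) = Add(Rational(-5, 9), Mul(Rational(1, 7), n)))
Add(Function('R')(10, 5), Add(60, -93)) = Add(Add(Rational(-5, 9), Mul(Rational(1, 7), 10)), Add(60, -93)) = Add(Add(Rational(-5, 9), Rational(10, 7)), -33) = Add(Rational(55, 63), -33) = Rational(-2024, 63)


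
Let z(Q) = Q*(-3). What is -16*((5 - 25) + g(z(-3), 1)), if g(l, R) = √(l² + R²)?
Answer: 320 - 16*√82 ≈ 175.11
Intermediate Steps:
z(Q) = -3*Q
g(l, R) = √(R² + l²)
-16*((5 - 25) + g(z(-3), 1)) = -16*((5 - 25) + √(1² + (-3*(-3))²)) = -16*(-20 + √(1 + 9²)) = -16*(-20 + √(1 + 81)) = -16*(-20 + √82) = 320 - 16*√82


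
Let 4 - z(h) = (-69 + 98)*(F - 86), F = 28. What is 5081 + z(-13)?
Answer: 6767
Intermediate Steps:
z(h) = 1686 (z(h) = 4 - (-69 + 98)*(28 - 86) = 4 - 29*(-58) = 4 - 1*(-1682) = 4 + 1682 = 1686)
5081 + z(-13) = 5081 + 1686 = 6767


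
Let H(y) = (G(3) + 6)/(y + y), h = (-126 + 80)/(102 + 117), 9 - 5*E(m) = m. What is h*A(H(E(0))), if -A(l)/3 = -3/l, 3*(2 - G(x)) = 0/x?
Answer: -621/730 ≈ -0.85069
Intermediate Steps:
G(x) = 2 (G(x) = 2 - 0/x = 2 - 1/3*0 = 2 + 0 = 2)
E(m) = 9/5 - m/5
h = -46/219 ≈ -0.21005
H(y) = 4/y (H(y) = (2 + 6)/(y + y) = 8/((2*y)) = 8*(1/(2*y)) = 4/y)
A(l) = 9/l (A(l) = -(-9)/l = 9/l)
h*A(H(E(0))) = -138/(73*(4/(9/5 - 1/5*0))) = -138/(73*(4/(9/5 + 0))) = -138/(73*(4/(9/5))) = -138/(73*(4*(5/9))) = -138/(73*20/9) = -138*9/(73*20) = -46/219*81/20 = -621/730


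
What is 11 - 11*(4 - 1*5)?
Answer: 22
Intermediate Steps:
11 - 11*(4 - 1*5) = 11 - 11*(4 - 5) = 11 - 11*(-1) = 11 + 11 = 22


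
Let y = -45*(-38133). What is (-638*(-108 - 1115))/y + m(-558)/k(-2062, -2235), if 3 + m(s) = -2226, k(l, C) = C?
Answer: 371256197/255681765 ≈ 1.4520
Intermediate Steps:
m(s) = -2229 (m(s) = -3 - 2226 = -2229)
y = 1715985
(-638*(-108 - 1115))/y + m(-558)/k(-2062, -2235) = -638*(-108 - 1115)/1715985 - 2229/(-2235) = -638*(-1223)*(1/1715985) - 2229*(-1/2235) = 780274*(1/1715985) + 743/745 = 780274/1715985 + 743/745 = 371256197/255681765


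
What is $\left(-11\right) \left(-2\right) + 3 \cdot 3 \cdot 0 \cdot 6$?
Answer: $22$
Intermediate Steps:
$\left(-11\right) \left(-2\right) + 3 \cdot 3 \cdot 0 \cdot 6 = 22 + 9 \cdot 0 \cdot 6 = 22 + 0 \cdot 6 = 22 + 0 = 22$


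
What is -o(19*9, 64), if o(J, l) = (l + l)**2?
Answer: -16384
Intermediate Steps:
o(J, l) = 4*l**2 (o(J, l) = (2*l)**2 = 4*l**2)
-o(19*9, 64) = -4*64**2 = -4*4096 = -1*16384 = -16384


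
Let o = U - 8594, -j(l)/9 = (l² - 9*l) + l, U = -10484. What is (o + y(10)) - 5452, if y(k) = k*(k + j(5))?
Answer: -23080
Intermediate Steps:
j(l) = -9*l² + 72*l (j(l) = -9*((l² - 9*l) + l) = -9*(l² - 8*l) = -9*l² + 72*l)
o = -19078 (o = -10484 - 8594 = -19078)
y(k) = k*(135 + k) (y(k) = k*(k + 9*5*(8 - 1*5)) = k*(k + 9*5*(8 - 5)) = k*(k + 9*5*3) = k*(k + 135) = k*(135 + k))
(o + y(10)) - 5452 = (-19078 + 10*(135 + 10)) - 5452 = (-19078 + 10*145) - 5452 = (-19078 + 1450) - 5452 = -17628 - 5452 = -23080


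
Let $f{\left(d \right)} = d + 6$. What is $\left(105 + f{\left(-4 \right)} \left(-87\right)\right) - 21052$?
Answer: $-21121$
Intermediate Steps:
$f{\left(d \right)} = 6 + d$
$\left(105 + f{\left(-4 \right)} \left(-87\right)\right) - 21052 = \left(105 + \left(6 - 4\right) \left(-87\right)\right) - 21052 = \left(105 + 2 \left(-87\right)\right) - 21052 = \left(105 - 174\right) - 21052 = -69 - 21052 = -21121$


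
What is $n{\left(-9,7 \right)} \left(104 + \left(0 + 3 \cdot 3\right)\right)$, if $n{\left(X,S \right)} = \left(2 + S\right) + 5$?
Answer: $1582$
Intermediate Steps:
$n{\left(X,S \right)} = 7 + S$
$n{\left(-9,7 \right)} \left(104 + \left(0 + 3 \cdot 3\right)\right) = \left(7 + 7\right) \left(104 + \left(0 + 3 \cdot 3\right)\right) = 14 \left(104 + \left(0 + 9\right)\right) = 14 \left(104 + 9\right) = 14 \cdot 113 = 1582$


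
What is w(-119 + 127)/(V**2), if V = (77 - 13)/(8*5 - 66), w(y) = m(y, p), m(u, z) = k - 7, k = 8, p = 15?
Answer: 169/1024 ≈ 0.16504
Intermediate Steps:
m(u, z) = 1 (m(u, z) = 8 - 7 = 1)
w(y) = 1
V = -32/13 (V = 64/(40 - 66) = 64/(-26) = 64*(-1/26) = -32/13 ≈ -2.4615)
w(-119 + 127)/(V**2) = 1/(-32/13)**2 = 1/(1024/169) = 1*(169/1024) = 169/1024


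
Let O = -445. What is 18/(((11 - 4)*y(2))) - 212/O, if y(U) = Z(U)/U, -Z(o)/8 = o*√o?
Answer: 212/445 - 9*√2/56 ≈ 0.24912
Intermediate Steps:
Z(o) = -8*o^(3/2) (Z(o) = -8*o*√o = -8*o^(3/2))
y(U) = -8*√U (y(U) = (-8*U^(3/2))/U = -8*√U)
18/(((11 - 4)*y(2))) - 212/O = 18/(((11 - 4)*(-8*√2))) - 212/(-445) = 18/((7*(-8*√2))) - 212*(-1/445) = 18/((-56*√2)) + 212/445 = 18*(-√2/112) + 212/445 = -9*√2/56 + 212/445 = 212/445 - 9*√2/56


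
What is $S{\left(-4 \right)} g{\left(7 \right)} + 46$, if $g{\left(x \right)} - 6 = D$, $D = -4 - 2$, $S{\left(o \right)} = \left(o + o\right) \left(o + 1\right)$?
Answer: $46$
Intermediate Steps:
$S{\left(o \right)} = 2 o \left(1 + o\right)$
$D = -6$
$g{\left(x \right)} = 0$ ($g{\left(x \right)} = 6 - 6 = 0$)
$S{\left(-4 \right)} g{\left(7 \right)} + 46 = 2 \left(-4\right) \left(1 - 4\right) 0 + 46 = 2 \left(-4\right) \left(-3\right) 0 + 46 = 24 \cdot 0 + 46 = 0 + 46 = 46$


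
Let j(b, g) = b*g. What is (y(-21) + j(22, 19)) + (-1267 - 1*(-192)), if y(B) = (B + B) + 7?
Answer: -692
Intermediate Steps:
y(B) = 7 + 2*B (y(B) = 2*B + 7 = 7 + 2*B)
(y(-21) + j(22, 19)) + (-1267 - 1*(-192)) = ((7 + 2*(-21)) + 22*19) + (-1267 - 1*(-192)) = ((7 - 42) + 418) + (-1267 + 192) = (-35 + 418) - 1075 = 383 - 1075 = -692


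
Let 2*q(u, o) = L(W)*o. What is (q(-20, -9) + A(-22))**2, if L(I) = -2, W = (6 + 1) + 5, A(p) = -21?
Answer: 144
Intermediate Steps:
W = 12 (W = 7 + 5 = 12)
q(u, o) = -o (q(u, o) = (-2*o)/2 = -o)
(q(-20, -9) + A(-22))**2 = (-1*(-9) - 21)**2 = (9 - 21)**2 = (-12)**2 = 144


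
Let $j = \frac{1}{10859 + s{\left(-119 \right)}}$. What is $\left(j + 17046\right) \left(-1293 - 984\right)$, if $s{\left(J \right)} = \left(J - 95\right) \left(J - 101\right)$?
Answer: $- \frac{749609800005}{19313} \approx -3.8814 \cdot 10^{7}$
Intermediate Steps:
$s{\left(J \right)} = \left(-101 + J\right) \left(-95 + J\right)$ ($s{\left(J \right)} = \left(-95 + J\right) \left(-101 + J\right) = \left(-101 + J\right) \left(-95 + J\right)$)
$j = \frac{1}{57939}$ ($j = \frac{1}{10859 + \left(9595 + \left(-119\right)^{2} - -23324\right)} = \frac{1}{10859 + \left(9595 + 14161 + 23324\right)} = \frac{1}{10859 + 47080} = \frac{1}{57939} \approx 1.726 \cdot 10^{-5}$)
$\left(j + 17046\right) \left(-1293 - 984\right) = \left(\frac{1}{57939} + 17046\right) \left(-1293 - 984\right) = \frac{987628195 \left(-1293 - 984\right)}{57939} = \frac{987628195}{57939} \left(-2277\right) = - \frac{749609800005}{19313}$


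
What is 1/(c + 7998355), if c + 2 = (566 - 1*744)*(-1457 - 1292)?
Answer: 1/8487675 ≈ 1.1782e-7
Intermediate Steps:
c = 489320 (c = -2 + (566 - 1*744)*(-1457 - 1292) = -2 + (566 - 744)*(-2749) = -2 - 178*(-2749) = -2 + 489322 = 489320)
1/(c + 7998355) = 1/(489320 + 7998355) = 1/8487675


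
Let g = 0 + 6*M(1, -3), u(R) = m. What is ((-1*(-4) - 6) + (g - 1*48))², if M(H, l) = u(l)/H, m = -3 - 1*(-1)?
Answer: 3844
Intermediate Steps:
m = -2 (m = -3 + 1 = -2)
u(R) = -2
M(H, l) = -2/H
g = -12 (g = 0 + 6*(-2/1) = 0 + 6*(-2*1) = 0 + 6*(-2) = 0 - 12 = -12)
((-1*(-4) - 6) + (g - 1*48))² = ((-1*(-4) - 6) + (-12 - 1*48))² = ((4 - 6) + (-12 - 48))² = (-2 - 60)² = (-62)² = 3844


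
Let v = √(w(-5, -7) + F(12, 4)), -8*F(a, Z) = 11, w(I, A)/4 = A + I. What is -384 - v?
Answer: -384 - I*√790/4 ≈ -384.0 - 7.0267*I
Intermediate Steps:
w(I, A) = 4*A + 4*I (w(I, A) = 4*(A + I) = 4*A + 4*I)
F(a, Z) = -11/8 (F(a, Z) = -⅛*11 = -11/8)
v = I*√790/4 (v = √((4*(-7) + 4*(-5)) - 11/8) = √((-28 - 20) - 11/8) = √(-48 - 11/8) = √(-395/8) = I*√790/4 ≈ 7.0267*I)
-384 - v = -384 - I*√790/4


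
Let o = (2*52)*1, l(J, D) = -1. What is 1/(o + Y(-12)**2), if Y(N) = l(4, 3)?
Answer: 1/105 ≈ 0.0095238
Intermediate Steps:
Y(N) = -1
o = 104 (o = 104*1 = 104)
1/(o + Y(-12)**2) = 1/(104 + (-1)**2) = 1/(104 + 1) = 1/105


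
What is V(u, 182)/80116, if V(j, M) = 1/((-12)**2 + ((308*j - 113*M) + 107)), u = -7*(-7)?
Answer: -1/418445868 ≈ -2.3898e-9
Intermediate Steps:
u = 49
V(j, M) = 1/(251 - 113*M + 308*j) (V(j, M) = 1/(144 + ((-113*M + 308*j) + 107)) = 1/(144 + (107 - 113*M + 308*j)) = 1/(251 - 113*M + 308*j))
V(u, 182)/80116 = 1/((251 - 113*182 + 308*49)*80116) = (1/80116)/(251 - 20566 + 15092) = (1/80116)/(-5223) = -1/5223*1/80116 = -1/418445868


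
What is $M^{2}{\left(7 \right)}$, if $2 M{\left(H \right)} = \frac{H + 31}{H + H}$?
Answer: $\frac{361}{196} \approx 1.8418$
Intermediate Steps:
$M{\left(H \right)} = \frac{31 + H}{4 H}$ ($M{\left(H \right)} = \frac{\left(H + 31\right) \frac{1}{H + H}}{2} = \frac{\left(31 + H\right) \frac{1}{2 H}}{2} = \frac{\frac{1}{2} \frac{1}{H} \left(31 + H\right)}{2} = \frac{31 + H}{4 H}$)
$M^{2}{\left(7 \right)} = \left(\frac{31 + 7}{4 \cdot 7}\right)^{2} = \left(\frac{1}{4} \cdot \frac{1}{7} \cdot 38\right)^{2} = \left(\frac{19}{14}\right)^{2} = \frac{361}{196}$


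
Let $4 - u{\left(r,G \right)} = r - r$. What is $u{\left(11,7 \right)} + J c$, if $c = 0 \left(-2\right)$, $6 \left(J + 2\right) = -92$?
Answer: $4$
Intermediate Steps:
$u{\left(r,G \right)} = 4$ ($u{\left(r,G \right)} = 4 - \left(r - r\right) = 4 - 0 = 4 + 0 = 4$)
$J = - \frac{52}{3}$ ($J = -2 + \frac{1}{6} \left(-92\right) = -2 - \frac{46}{3} = - \frac{52}{3} \approx -17.333$)
$c = 0$
$u{\left(11,7 \right)} + J c = 4 - 0 = 4 + 0 = 4$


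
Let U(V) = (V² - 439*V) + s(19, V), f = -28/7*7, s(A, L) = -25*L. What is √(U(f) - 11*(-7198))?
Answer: √92954 ≈ 304.88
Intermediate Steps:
f = -28 (f = -28/7*7 = -7*4/7*7 = -4*7 = -28)
U(V) = V² - 464*V (U(V) = (V² - 439*V) - 25*V = V² - 464*V)
√(U(f) - 11*(-7198)) = √(-28*(-464 - 28) - 11*(-7198)) = √(-28*(-492) + 79178) = √(13776 + 79178) = √92954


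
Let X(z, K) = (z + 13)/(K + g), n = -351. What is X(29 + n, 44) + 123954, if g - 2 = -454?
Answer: 16857847/136 ≈ 1.2395e+5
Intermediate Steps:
g = -452 (g = 2 - 454 = -452)
X(z, K) = (13 + z)/(-452 + K) (X(z, K) = (z + 13)/(K - 452) = (13 + z)/(-452 + K))
X(29 + n, 44) + 123954 = (13 + (29 - 351))/(-452 + 44) + 123954 = (13 - 322)/(-408) + 123954 = -1/408*(-309) + 123954 = 103/136 + 123954 = 16857847/136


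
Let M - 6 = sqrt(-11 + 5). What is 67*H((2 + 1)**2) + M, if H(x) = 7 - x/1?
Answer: -128 + I*sqrt(6) ≈ -128.0 + 2.4495*I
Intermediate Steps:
H(x) = 7 - x
M = 6 + I*sqrt(6) (M = 6 + sqrt(-11 + 5) = 6 + sqrt(-6) = 6 + I*sqrt(6) ≈ 6.0 + 2.4495*I)
67*H((2 + 1)**2) + M = 67*(7 - (2 + 1)**2) + (6 + I*sqrt(6)) = 67*(7 - 1*3**2) + (6 + I*sqrt(6)) = 67*(7 - 1*9) + (6 + I*sqrt(6)) = 67*(7 - 9) + (6 + I*sqrt(6)) = 67*(-2) + (6 + I*sqrt(6)) = -134 + (6 + I*sqrt(6)) = -128 + I*sqrt(6)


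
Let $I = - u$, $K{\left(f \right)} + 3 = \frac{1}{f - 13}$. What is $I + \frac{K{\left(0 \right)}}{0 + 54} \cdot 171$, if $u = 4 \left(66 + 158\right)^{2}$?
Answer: $- \frac{7827836}{39} \approx -2.0071 \cdot 10^{5}$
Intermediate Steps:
$K{\left(f \right)} = -3 + \frac{1}{-13 + f}$ ($K{\left(f \right)} = -3 + \frac{1}{f - 13} = -3 + \frac{1}{-13 + f}$)
$u = 200704$ ($u = 4 \cdot 224^{2} = 4 \cdot 50176 = 200704$)
$I = -200704$ ($I = \left(-1\right) 200704 = -200704$)
$I + \frac{K{\left(0 \right)}}{0 + 54} \cdot 171 = -200704 + \frac{\frac{1}{-13 + 0} \left(40 - 0\right)}{0 + 54} \cdot 171 = -200704 + \frac{\frac{1}{-13} \left(40 + 0\right)}{54} \cdot 171 = -200704 + \left(- \frac{1}{13}\right) 40 \cdot \frac{1}{54} \cdot 171 = -200704 + \left(- \frac{40}{13}\right) \frac{1}{54} \cdot 171 = -200704 - \frac{380}{39} = - \frac{7827836}{39}$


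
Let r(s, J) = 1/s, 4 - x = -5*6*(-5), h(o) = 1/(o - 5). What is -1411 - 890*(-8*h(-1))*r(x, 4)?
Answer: -307229/219 ≈ -1402.9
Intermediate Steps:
h(o) = 1/(-5 + o)
x = -146 (x = 4 - (-5*6)*(-5) = 4 - (-30)*(-5) = 4 - 1*150 = 4 - 150 = -146)
-1411 - 890*(-8*h(-1))*r(x, 4) = -1411 - 890*(-8/(-5 - 1))/(-146) = -1411 - 890*(-8/(-6))*(-1)/146 = -1411 - 890*(-8*(-1/6))*(-1)/146 = -1411 - 3560*(-1)/(3*146) = -1411 - 890*(-2/219) = -1411 + 1780/219 = -307229/219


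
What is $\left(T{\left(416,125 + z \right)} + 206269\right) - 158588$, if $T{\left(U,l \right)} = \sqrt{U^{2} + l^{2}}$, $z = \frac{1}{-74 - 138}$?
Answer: $47681 + \frac{29 \sqrt{10083265}}{212} \approx 48115.0$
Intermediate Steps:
$z = - \frac{1}{212}$ ($z = \frac{1}{-212} = - \frac{1}{212} \approx -0.004717$)
$\left(T{\left(416,125 + z \right)} + 206269\right) - 158588 = \left(\sqrt{416^{2} + \left(125 - \frac{1}{212}\right)^{2}} + 206269\right) - 158588 = \left(\sqrt{173056 + \left(\frac{26499}{212}\right)^{2}} + 206269\right) - 158588 = \left(\sqrt{173056 + \frac{702197001}{44944}} + 206269\right) - 158588 = \left(\sqrt{\frac{8480025865}{44944}} + 206269\right) - 158588 = \left(\frac{29 \sqrt{10083265}}{212} + 206269\right) - 158588 = \left(206269 + \frac{29 \sqrt{10083265}}{212}\right) - 158588 = 47681 + \frac{29 \sqrt{10083265}}{212}$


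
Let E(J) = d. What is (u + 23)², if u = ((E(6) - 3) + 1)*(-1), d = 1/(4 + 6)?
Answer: 62001/100 ≈ 620.01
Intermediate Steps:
d = ⅒ (d = 1/10 = ⅒ ≈ 0.10000)
E(J) = ⅒
u = 19/10 (u = ((⅒ - 3) + 1)*(-1) = (-29/10 + 1)*(-1) = -19/10*(-1) = 19/10 ≈ 1.9000)
(u + 23)² = (19/10 + 23)² = (249/10)² = 62001/100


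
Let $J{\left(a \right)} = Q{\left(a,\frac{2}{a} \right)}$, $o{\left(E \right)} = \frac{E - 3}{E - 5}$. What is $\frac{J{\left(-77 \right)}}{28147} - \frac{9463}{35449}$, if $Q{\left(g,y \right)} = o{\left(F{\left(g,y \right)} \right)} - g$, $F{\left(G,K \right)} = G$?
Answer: $- \frac{10807227048}{40909103123} \approx -0.26418$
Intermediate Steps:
$o{\left(E \right)} = \frac{-3 + E}{-5 + E}$
$Q{\left(g,y \right)} = - g + \frac{-3 + g}{-5 + g}$ ($Q{\left(g,y \right)} = \frac{-3 + g}{-5 + g} - g = - g + \frac{-3 + g}{-5 + g}$)
$J{\left(a \right)} = \frac{-3 + a - a \left(-5 + a\right)}{-5 + a}$
$\frac{J{\left(-77 \right)}}{28147} - \frac{9463}{35449} = \frac{\frac{1}{-5 - 77} \left(-3 - 77 - - 77 \left(-5 - 77\right)\right)}{28147} - \frac{9463}{35449} = \frac{-3 - 77 - \left(-77\right) \left(-82\right)}{-82} \cdot \frac{1}{28147} - \frac{9463}{35449} = - \frac{-3 - 77 - 6314}{82} \cdot \frac{1}{28147} - \frac{9463}{35449} = \left(- \frac{1}{82}\right) \left(-6394\right) \frac{1}{28147} - \frac{9463}{35449} = \frac{3197}{41} \cdot \frac{1}{28147} - \frac{9463}{35449} = \frac{3197}{1154027} - \frac{9463}{35449} = - \frac{10807227048}{40909103123}$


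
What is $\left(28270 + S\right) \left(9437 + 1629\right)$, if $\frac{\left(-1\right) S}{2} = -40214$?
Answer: $1202852068$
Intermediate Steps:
$S = 80428$ ($S = \left(-2\right) \left(-40214\right) = 80428$)
$\left(28270 + S\right) \left(9437 + 1629\right) = \left(28270 + 80428\right) \left(9437 + 1629\right) = 108698 \cdot 11066 = 1202852068$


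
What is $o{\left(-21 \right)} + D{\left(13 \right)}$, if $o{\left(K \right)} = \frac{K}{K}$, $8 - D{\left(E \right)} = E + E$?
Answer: $-17$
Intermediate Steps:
$D{\left(E \right)} = 8 - 2 E$ ($D{\left(E \right)} = 8 - \left(E + E\right) = 8 - 2 E$)
$o{\left(K \right)} = 1$
$o{\left(-21 \right)} + D{\left(13 \right)} = 1 + \left(8 - 26\right) = 1 - 18 = -17$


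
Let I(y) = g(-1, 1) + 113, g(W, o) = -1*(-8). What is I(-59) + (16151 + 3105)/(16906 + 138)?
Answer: 520395/4261 ≈ 122.13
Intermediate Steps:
g(W, o) = 8
I(y) = 121 (I(y) = 8 + 113 = 121)
I(-59) + (16151 + 3105)/(16906 + 138) = 121 + (16151 + 3105)/(16906 + 138) = 121 + 19256/17044 = 121 + 19256*(1/17044) = 121 + 4814/4261 = 520395/4261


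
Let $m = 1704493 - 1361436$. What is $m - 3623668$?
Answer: $-3280611$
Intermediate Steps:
$m = 343057$ ($m = 1704493 - 1361436 = 343057$)
$m - 3623668 = 343057 - 3623668 = -3280611$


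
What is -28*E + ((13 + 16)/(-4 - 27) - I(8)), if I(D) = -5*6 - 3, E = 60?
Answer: -51086/31 ≈ -1647.9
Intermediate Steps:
I(D) = -33 (I(D) = -30 - 3 = -33)
-28*E + ((13 + 16)/(-4 - 27) - I(8)) = -28*60 + ((13 + 16)/(-4 - 27) - 1*(-33)) = -1680 + (29/(-31) + 33) = -1680 + (29*(-1/31) + 33) = -1680 + (-29/31 + 33) = -1680 + 994/31 = -51086/31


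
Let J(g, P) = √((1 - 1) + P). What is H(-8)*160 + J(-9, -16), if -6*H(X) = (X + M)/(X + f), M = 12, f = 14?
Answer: -160/9 + 4*I ≈ -17.778 + 4.0*I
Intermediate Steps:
J(g, P) = √P (J(g, P) = √(0 + P) = √P)
H(X) = -(12 + X)/(6*(14 + X)) (H(X) = -(X + 12)/(6*(X + 14)) = -(12 + X)/(6*(14 + X)))
H(-8)*160 + J(-9, -16) = ((-12 - 1*(-8))/(6*(14 - 8)))*160 + √(-16) = ((⅙)*(-12 + 8)/6)*160 + 4*I = ((⅙)*(⅙)*(-4))*160 + 4*I = -⅑*160 + 4*I = -160/9 + 4*I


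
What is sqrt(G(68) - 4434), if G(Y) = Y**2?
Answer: sqrt(190) ≈ 13.784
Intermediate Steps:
sqrt(G(68) - 4434) = sqrt(68**2 - 4434) = sqrt(4624 - 4434) = sqrt(190)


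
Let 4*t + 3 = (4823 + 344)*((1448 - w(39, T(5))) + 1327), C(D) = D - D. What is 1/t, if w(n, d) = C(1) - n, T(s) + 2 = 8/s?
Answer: 4/14539935 ≈ 2.7510e-7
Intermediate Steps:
C(D) = 0
T(s) = -2 + 8/s
w(n, d) = -n (w(n, d) = 0 - n = -n)
t = 14539935/4 (t = -¾ + ((4823 + 344)*((1448 - (-1)*39) + 1327))/4 = -¾ + (5167*((1448 - 1*(-39)) + 1327))/4 = -¾ + (5167*((1448 + 39) + 1327))/4 = -¾ + (5167*(1487 + 1327))/4 = -¾ + (5167*2814)/4 = -¾ + (¼)*14539938 = -¾ + 7269969/2 = 14539935/4 ≈ 3.6350e+6)
1/t = 1/(14539935/4) = 4/14539935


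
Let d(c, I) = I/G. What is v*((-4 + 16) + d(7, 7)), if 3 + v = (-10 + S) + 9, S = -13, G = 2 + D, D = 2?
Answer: -935/4 ≈ -233.75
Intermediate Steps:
G = 4 (G = 2 + 2 = 4)
d(c, I) = I/4
v = -17 (v = -3 + ((-10 - 13) + 9) = -3 + (-23 + 9) = -3 - 14 = -17)
v*((-4 + 16) + d(7, 7)) = -17*((-4 + 16) + (¼)*7) = -17*(12 + 7/4) = -17*55/4 = -935/4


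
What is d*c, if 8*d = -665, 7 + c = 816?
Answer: -537985/8 ≈ -67248.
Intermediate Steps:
c = 809 (c = -7 + 816 = 809)
d = -665/8 (d = (⅛)*(-665) = -665/8 ≈ -83.125)
d*c = -665/8*809 = -537985/8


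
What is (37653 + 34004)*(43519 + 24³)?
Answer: 4109027351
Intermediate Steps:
(37653 + 34004)*(43519 + 24³) = 71657*(43519 + 13824) = 71657*57343 = 4109027351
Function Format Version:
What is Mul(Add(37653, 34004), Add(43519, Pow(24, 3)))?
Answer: 4109027351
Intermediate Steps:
Mul(Add(37653, 34004), Add(43519, Pow(24, 3))) = Mul(71657, Add(43519, 13824)) = Mul(71657, 57343) = 4109027351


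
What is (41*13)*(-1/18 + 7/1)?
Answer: 66625/18 ≈ 3701.4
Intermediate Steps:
(41*13)*(-1/18 + 7/1) = 533*(-1*1/18 + 7*1) = 533*(-1/18 + 7) = 533*(125/18) = 66625/18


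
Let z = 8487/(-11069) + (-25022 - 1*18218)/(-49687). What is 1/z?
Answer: 549985403/56929991 ≈ 9.6607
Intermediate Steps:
z = 56929991/549985403 (z = 8487*(-1/11069) + (-25022 - 18218)*(-1/49687) = -8487/11069 - 43240*(-1/49687) = -8487/11069 + 43240/49687 = 56929991/549985403 ≈ 0.10351)
1/z = 1/(56929991/549985403) = 549985403/56929991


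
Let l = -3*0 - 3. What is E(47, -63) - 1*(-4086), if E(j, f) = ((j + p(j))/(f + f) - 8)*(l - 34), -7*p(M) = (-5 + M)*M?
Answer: 543437/126 ≈ 4313.0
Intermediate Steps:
p(M) = -M*(-5 + M)/7 (p(M) = -(-5 + M)*M/7 = -M*(-5 + M)/7)
l = -3 (l = 0 - 3 = -3)
E(j, f) = 296 - 37*(j + j*(5 - j)/7)/(2*f) (E(j, f) = ((j + j*(5 - j)/7)/(f + f) - 8)*(-3 - 34) = ((j + j*(5 - j)/7)/((2*f)) - 8)*(-37) = ((j + j*(5 - j)/7)*(1/(2*f)) - 8)*(-37) = ((j + j*(5 - j)/7)/(2*f) - 8)*(-37) = (-8 + (j + j*(5 - j)/7)/(2*f))*(-37) = 296 - 37*(j + j*(5 - j)/7)/(2*f))
E(47, -63) - 1*(-4086) = (37/14)*(47² - 12*47 + 112*(-63))/(-63) - 1*(-4086) = (37/14)*(-1/63)*(2209 - 564 - 7056) + 4086 = (37/14)*(-1/63)*(-5411) + 4086 = 28601/126 + 4086 = 543437/126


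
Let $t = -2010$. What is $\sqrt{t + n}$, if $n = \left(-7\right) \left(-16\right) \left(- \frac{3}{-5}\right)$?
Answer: $\frac{i \sqrt{48570}}{5} \approx 44.077 i$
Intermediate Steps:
$n = \frac{336}{5}$ ($n = 112 \left(\left(-3\right) \left(- \frac{1}{5}\right)\right) = 112 \cdot \frac{3}{5} = \frac{336}{5} \approx 67.2$)
$\sqrt{t + n} = \sqrt{-2010 + \frac{336}{5}} = \sqrt{- \frac{9714}{5}} = \frac{i \sqrt{48570}}{5}$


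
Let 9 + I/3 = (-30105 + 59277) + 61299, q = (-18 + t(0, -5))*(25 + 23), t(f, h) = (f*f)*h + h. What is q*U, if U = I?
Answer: -299610144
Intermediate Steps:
t(f, h) = h + h*f**2 (t(f, h) = f**2*h + h = h*f**2 + h = h + h*f**2)
q = -1104 (q = (-18 - 5*(1 + 0**2))*(25 + 23) = (-18 - 5*(1 + 0))*48 = (-18 - 5*1)*48 = (-18 - 5)*48 = -23*48 = -1104)
I = 271386 (I = -27 + 3*((-30105 + 59277) + 61299) = -27 + 3*(29172 + 61299) = -27 + 3*90471 = -27 + 271413 = 271386)
U = 271386
q*U = -1104*271386 = -299610144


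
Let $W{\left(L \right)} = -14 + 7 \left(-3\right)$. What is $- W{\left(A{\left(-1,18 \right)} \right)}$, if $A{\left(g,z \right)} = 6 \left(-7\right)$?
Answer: $35$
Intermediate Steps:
$A{\left(g,z \right)} = -42$
$W{\left(L \right)} = -35$ ($W{\left(L \right)} = -14 - 21 = -35$)
$- W{\left(A{\left(-1,18 \right)} \right)} = \left(-1\right) \left(-35\right) = 35$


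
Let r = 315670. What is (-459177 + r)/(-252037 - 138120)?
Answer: 143507/390157 ≈ 0.36782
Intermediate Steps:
(-459177 + r)/(-252037 - 138120) = (-459177 + 315670)/(-252037 - 138120) = -143507/(-390157) = -143507*(-1/390157) = 143507/390157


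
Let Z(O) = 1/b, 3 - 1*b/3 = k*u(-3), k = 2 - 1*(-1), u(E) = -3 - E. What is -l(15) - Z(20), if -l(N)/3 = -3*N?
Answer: -1216/9 ≈ -135.11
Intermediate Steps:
l(N) = 9*N (l(N) = -(-9)*N = 9*N)
k = 3 (k = 2 + 1 = 3)
b = 9 (b = 9 - 9*(-3 - 1*(-3)) = 9 - 9*(-3 + 3) = 9 - 9*0 = 9 - 3*0 = 9 + 0 = 9)
Z(O) = ⅑ (Z(O) = 1/9 = ⅑)
-l(15) - Z(20) = -9*15 - 1*⅑ = -1*135 - ⅑ = -135 - ⅑ = -1216/9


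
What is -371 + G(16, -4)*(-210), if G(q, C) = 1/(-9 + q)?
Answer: -401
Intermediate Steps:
-371 + G(16, -4)*(-210) = -371 - 210/(-9 + 16) = -371 - 210/7 = -371 + (1/7)*(-210) = -371 - 30 = -401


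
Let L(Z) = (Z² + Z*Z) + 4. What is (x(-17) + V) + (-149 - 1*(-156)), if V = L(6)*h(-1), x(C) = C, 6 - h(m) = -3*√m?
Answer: 446 + 228*I ≈ 446.0 + 228.0*I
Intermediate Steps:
L(Z) = 4 + 2*Z² (L(Z) = (Z² + Z²) + 4 = 2*Z² + 4 = 4 + 2*Z²)
h(m) = 6 + 3*√m (h(m) = 6 - (-3)*√m = 6 + 3*√m)
V = 456 + 228*I (V = (4 + 2*6²)*(6 + 3*√(-1)) = (4 + 2*36)*(6 + 3*I) = (4 + 72)*(6 + 3*I) = 76*(6 + 3*I) = 456 + 228*I ≈ 456.0 + 228.0*I)
(x(-17) + V) + (-149 - 1*(-156)) = (-17 + (456 + 228*I)) + (-149 - 1*(-156)) = (439 + 228*I) + (-149 + 156) = (439 + 228*I) + 7 = 446 + 228*I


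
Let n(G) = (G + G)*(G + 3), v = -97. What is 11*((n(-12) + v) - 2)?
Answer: 1287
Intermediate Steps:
n(G) = 2*G*(3 + G) (n(G) = (2*G)*(3 + G) = 2*G*(3 + G))
11*((n(-12) + v) - 2) = 11*((2*(-12)*(3 - 12) - 97) - 2) = 11*((2*(-12)*(-9) - 97) - 2) = 11*((216 - 97) - 2) = 11*(119 - 2) = 11*117 = 1287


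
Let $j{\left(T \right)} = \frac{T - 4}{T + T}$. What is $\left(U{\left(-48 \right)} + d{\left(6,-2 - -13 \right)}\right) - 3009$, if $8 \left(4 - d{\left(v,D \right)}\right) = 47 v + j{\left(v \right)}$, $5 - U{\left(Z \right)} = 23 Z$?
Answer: $- \frac{92701}{48} \approx -1931.3$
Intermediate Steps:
$j{\left(T \right)} = \frac{-4 + T}{2 T}$
$U{\left(Z \right)} = 5 - 23 Z$
$d{\left(v,D \right)} = 4 - \frac{47 v}{8} - \frac{-4 + v}{16 v}$ ($d{\left(v,D \right)} = 4 - \frac{47 v + \frac{-4 + v}{2 v}}{8} = 4 - \left(\frac{47 v}{8} + \frac{-4 + v}{16 v}\right) = 4 - \frac{47 v}{8} - \frac{-4 + v}{16 v}$)
$\left(U{\left(-48 \right)} + d{\left(6,-2 - -13 \right)}\right) - 3009 = \left(\left(5 - -1104\right) + \frac{4 - 94 \cdot 6^{2} + 63 \cdot 6}{16 \cdot 6}\right) - 3009 = \left(\left(5 + 1104\right) + \frac{1}{16} \cdot \frac{1}{6} \left(4 - 3384 + 378\right)\right) - 3009 = \left(1109 + \frac{1}{16} \cdot \frac{1}{6} \left(4 - 3384 + 378\right)\right) - 3009 = \left(1109 + \frac{1}{16} \cdot \frac{1}{6} \left(-3002\right)\right) - 3009 = \left(1109 - \frac{1501}{48}\right) - 3009 = \frac{51731}{48} - 3009 = - \frac{92701}{48}$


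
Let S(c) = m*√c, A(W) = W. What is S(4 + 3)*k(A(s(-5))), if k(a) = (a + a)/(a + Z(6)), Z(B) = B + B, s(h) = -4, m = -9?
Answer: 9*√7 ≈ 23.812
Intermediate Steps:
Z(B) = 2*B
S(c) = -9*√c
k(a) = 2*a/(12 + a) (k(a) = (a + a)/(a + 2*6) = (2*a)/(a + 12) = (2*a)/(12 + a) = 2*a/(12 + a))
S(4 + 3)*k(A(s(-5))) = (-9*√(4 + 3))*(2*(-4)/(12 - 4)) = (-9*√7)*(2*(-4)/8) = (-9*√7)*(2*(-4)*(⅛)) = -9*√7*(-1) = 9*√7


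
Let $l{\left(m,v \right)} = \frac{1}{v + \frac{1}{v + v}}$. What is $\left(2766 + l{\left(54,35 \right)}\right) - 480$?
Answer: $\frac{5603056}{2451} \approx 2286.0$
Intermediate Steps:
$l{\left(m,v \right)} = \frac{1}{v + \frac{1}{2 v}}$
$\left(2766 + l{\left(54,35 \right)}\right) - 480 = \left(2766 + 2 \cdot 35 \frac{1}{1 + 2 \cdot 35^{2}}\right) - 480 = \left(2766 + 2 \cdot 35 \frac{1}{1 + 2 \cdot 1225}\right) - 480 = \left(2766 + 2 \cdot 35 \frac{1}{1 + 2450}\right) - 480 = \left(2766 + 2 \cdot 35 \cdot \frac{1}{2451}\right) - 480 = \left(2766 + \frac{70}{2451}\right) - 480 = \frac{6779536}{2451} - 480 = \frac{5603056}{2451}$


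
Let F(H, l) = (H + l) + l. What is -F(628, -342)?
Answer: 56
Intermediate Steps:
F(H, l) = H + 2*l
-F(628, -342) = -(628 + 2*(-342)) = -(628 - 684) = -1*(-56) = 56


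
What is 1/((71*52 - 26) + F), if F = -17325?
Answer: -1/13659 ≈ -7.3212e-5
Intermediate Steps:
1/((71*52 - 26) + F) = 1/((71*52 - 26) - 17325) = 1/((3692 - 26) - 17325) = 1/(3666 - 17325) = 1/(-13659) = -1/13659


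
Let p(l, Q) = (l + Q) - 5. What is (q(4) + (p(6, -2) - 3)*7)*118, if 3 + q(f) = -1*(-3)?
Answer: -3304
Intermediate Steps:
p(l, Q) = -5 + Q + l (p(l, Q) = (Q + l) - 5 = -5 + Q + l)
q(f) = 0 (q(f) = -3 - 1*(-3) = -3 + 3 = 0)
(q(4) + (p(6, -2) - 3)*7)*118 = (0 + ((-5 - 2 + 6) - 3)*7)*118 = (0 + (-1 - 3)*7)*118 = (0 - 4*7)*118 = (0 - 28)*118 = -28*118 = -3304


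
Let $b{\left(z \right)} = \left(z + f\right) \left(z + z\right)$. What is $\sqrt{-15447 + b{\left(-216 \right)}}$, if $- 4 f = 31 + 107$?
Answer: $17 \sqrt{321} \approx 304.58$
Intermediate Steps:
$f = - \frac{69}{2}$ ($f = - \frac{31 + 107}{4} = \left(- \frac{1}{4}\right) 138 = - \frac{69}{2} \approx -34.5$)
$b{\left(z \right)} = 2 z \left(- \frac{69}{2} + z\right)$ ($b{\left(z \right)} = \left(z - \frac{69}{2}\right) \left(z + z\right) = \left(- \frac{69}{2} + z\right) 2 z = 2 z \left(- \frac{69}{2} + z\right)$)
$\sqrt{-15447 + b{\left(-216 \right)}} = \sqrt{-15447 - 216 \left(-69 + 2 \left(-216\right)\right)} = \sqrt{-15447 - 216 \left(-69 - 432\right)} = \sqrt{-15447 - -108216} = \sqrt{-15447 + 108216} = \sqrt{92769} = 17 \sqrt{321}$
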